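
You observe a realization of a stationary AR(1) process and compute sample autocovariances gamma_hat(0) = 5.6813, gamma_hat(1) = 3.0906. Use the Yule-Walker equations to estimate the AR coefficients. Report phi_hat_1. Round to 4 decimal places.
\hat\phi_{1} = 0.5440

The Yule-Walker equations for an AR(p) process read, in matrix form,
  Gamma_p phi = r_p,   with   (Gamma_p)_{ij} = gamma(|i - j|),
                       (r_p)_i = gamma(i),   i,j = 1..p.
Substitute the sample gammas (Toeplitz matrix and right-hand side of size 1):
  Gamma_p = [[5.6813]]
  r_p     = [3.0906]
With p = 1 this is the single equation gamma(0) phi_1 = gamma(1):
  phi_hat_1 = gamma(1) / gamma(0) = 3.0906 / 5.6813 = 0.5440.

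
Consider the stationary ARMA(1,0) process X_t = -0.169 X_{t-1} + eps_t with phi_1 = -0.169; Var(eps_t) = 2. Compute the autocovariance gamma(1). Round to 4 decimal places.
\gamma(1) = -0.3479

Multiply the model equation by X_{t-k} and take expectations. With theta_0 = psi_0 = 1 and psi_j the MA(infinity) weights, this gives
  gamma(k) - sum_i phi_i gamma(k-i) = c_k,
  c_k = sigma^2 * sum_{j=k..q} theta_j psi_{j-k}   (c_k = 0 for k > q),
using gamma(-m) = gamma(m).
Pure AR (q = 0): c_0 = sigma^2 = 2, c_k = 0 for k >= 1.
Equations for k = 0 and k = 1 (AR order 1):
  gamma(0) = phi_1 gamma(1) + c_0
  gamma(1) = phi_1 gamma(0) + c_1
Substituting the second into the first: gamma(0) (1 - phi_1^2) = c_0 + phi_1 c_1, so
  gamma(0) = c_0 / (1 - phi_1^2) = 2 / (1 - (-0.169)^2) = 2 / 0.971439 = 2.058801.
  gamma(1) = phi_1 gamma(0) = (-0.169)(2.058801) = -0.347937.
Therefore gamma(1) = -0.3479 (to 4 decimal places).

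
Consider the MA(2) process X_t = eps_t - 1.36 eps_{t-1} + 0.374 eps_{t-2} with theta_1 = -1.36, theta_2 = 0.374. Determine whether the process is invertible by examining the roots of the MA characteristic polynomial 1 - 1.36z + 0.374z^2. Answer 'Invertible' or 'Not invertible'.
\text{Invertible}

The MA(q) characteristic polynomial is P(z) = 1 - 1.36z + 0.374z^2.
Invertibility requires all roots to lie outside the unit circle, i.e. |z| > 1 for every root.
Set 1 + (-1.36) z + (0.374) z^2 = 0, i.e. a z^2 + b z + c = 0 with a = 0.374, b = -1.36, c = 1.
Discriminant D = b^2 - 4ac = (-1.36)^2 - 4*(0.374)*1 = 1.8496 - (1.496) = 0.3536.
D >= 0, so the roots are real: z = (-b +/- sqrt(D)) / (2a) = (1.36 +/- 0.594643) / (0.748).
  z_1 = (1.36 + 0.594643) / (0.748) = 2.6132,   |z_1| = 2.6132.
  z_2 = (1.36 - 0.594643) / (0.748) = 1.0232,   |z_2| = 1.0232.
Moduli of all roots: 2.6132, 1.0232.
All moduli strictly greater than 1? Yes.
Verdict: Invertible.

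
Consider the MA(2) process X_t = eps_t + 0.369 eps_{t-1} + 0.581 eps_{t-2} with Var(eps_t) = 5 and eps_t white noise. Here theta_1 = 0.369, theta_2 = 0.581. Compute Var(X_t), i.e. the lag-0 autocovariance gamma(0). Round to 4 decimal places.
\gamma(0) = 7.3686

For an MA(q) process X_t = eps_t + sum_i theta_i eps_{t-i} with
Var(eps_t) = sigma^2, the variance is
  gamma(0) = sigma^2 * (1 + sum_i theta_i^2).
  sum_i theta_i^2 = (0.369)^2 + (0.581)^2 = 0.136161 + 0.337561 = 0.473722.
  gamma(0) = 5 * (1 + 0.473722) = 5 * 1.473722 = 7.36861, which rounds to 7.3686.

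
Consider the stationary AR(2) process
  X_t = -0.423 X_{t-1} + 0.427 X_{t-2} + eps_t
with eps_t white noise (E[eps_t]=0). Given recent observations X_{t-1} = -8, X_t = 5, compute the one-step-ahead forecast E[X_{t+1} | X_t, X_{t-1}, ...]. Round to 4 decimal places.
E[X_{t+1} \mid \mathcal F_t] = -5.5310

For an AR(p) model X_t = c + sum_i phi_i X_{t-i} + eps_t, the
one-step-ahead conditional mean is
  E[X_{t+1} | X_t, ...] = c + sum_i phi_i X_{t+1-i}.
Substitute known values:
  E[X_{t+1} | ...] = (-0.423) * (5) + (0.427) * (-8)
                   = -5.5310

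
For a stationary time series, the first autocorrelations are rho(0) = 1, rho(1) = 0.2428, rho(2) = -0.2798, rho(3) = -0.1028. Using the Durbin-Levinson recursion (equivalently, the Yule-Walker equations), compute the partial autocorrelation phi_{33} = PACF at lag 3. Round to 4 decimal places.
\phi_{33} = 0.0940

The PACF at lag k is phi_{kk}, the last component of the solution
to the Yule-Walker system G_k phi = r_k where
  (G_k)_{ij} = rho(|i - j|), (r_k)_i = rho(i), i,j = 1..k.
Equivalently, Durbin-Levinson gives phi_{kk} iteratively:
  phi_{11} = rho(1)
  phi_{kk} = [rho(k) - sum_{j=1..k-1} phi_{k-1,j} rho(k-j)]
            / [1 - sum_{j=1..k-1} phi_{k-1,j} rho(j)],
  phi_{k,j} = phi_{k-1,j} - phi_{kk} phi_{k-1,k-j},  j = 1..k-1.
Step k = 1:
  phi_11 = rho(1) = 0.2428.
Step k = 2:
  phi_22 = [rho(2) - phi_11 rho(1)] / [1 - phi_11 rho(1)] = [-0.2798 - (0.2428)(0.2428)] / [1 - (0.2428)(0.2428)]
         = -0.33875184 / 0.94104816 = -0.359973.
  Update: phi_21 = phi_11 - phi_22 phi_11 = 0.2428 - (-0.359973)(0.2428) = 0.330201.
Step k = 3:
  phi_33 = [rho(3) - phi_21 rho(2) - phi_22 rho(1)] / [1 - phi_21 rho(1) - phi_22 rho(2)]
    numerator   = -0.1028 - (0.330201)(-0.2798) - (-0.359973)(0.2428) = 0.07699178
    denominator = 1 - (0.330201)(0.2428) - (-0.359973)(-0.2798) = 0.81910668
  phi_33 = 0.07699178 / 0.81910668 = 0.094.
Therefore phi_{33} = 0.0940.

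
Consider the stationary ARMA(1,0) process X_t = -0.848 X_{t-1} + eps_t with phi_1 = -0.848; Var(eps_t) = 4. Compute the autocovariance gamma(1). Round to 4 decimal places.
\gamma(1) = -12.0756

Multiply the model equation by X_{t-k} and take expectations. With theta_0 = psi_0 = 1 and psi_j the MA(infinity) weights, this gives
  gamma(k) - sum_i phi_i gamma(k-i) = c_k,
  c_k = sigma^2 * sum_{j=k..q} theta_j psi_{j-k}   (c_k = 0 for k > q),
using gamma(-m) = gamma(m).
Pure AR (q = 0): c_0 = sigma^2 = 4, c_k = 0 for k >= 1.
Equations for k = 0 and k = 1 (AR order 1):
  gamma(0) = phi_1 gamma(1) + c_0
  gamma(1) = phi_1 gamma(0) + c_1
Substituting the second into the first: gamma(0) (1 - phi_1^2) = c_0 + phi_1 c_1, so
  gamma(0) = c_0 / (1 - phi_1^2) = 4 / (1 - (-0.848)^2) = 4 / 0.280896 = 14.240146.
  gamma(1) = phi_1 gamma(0) = (-0.848)(14.240146) = -12.075644.
Therefore gamma(1) = -12.0756 (to 4 decimal places).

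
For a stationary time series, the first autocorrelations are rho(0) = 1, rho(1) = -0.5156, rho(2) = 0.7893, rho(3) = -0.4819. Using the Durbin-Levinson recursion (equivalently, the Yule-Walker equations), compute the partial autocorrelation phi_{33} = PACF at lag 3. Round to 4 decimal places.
\phi_{33} = 0.0070

The PACF at lag k is phi_{kk}, the last component of the solution
to the Yule-Walker system G_k phi = r_k where
  (G_k)_{ij} = rho(|i - j|), (r_k)_i = rho(i), i,j = 1..k.
Equivalently, Durbin-Levinson gives phi_{kk} iteratively:
  phi_{11} = rho(1)
  phi_{kk} = [rho(k) - sum_{j=1..k-1} phi_{k-1,j} rho(k-j)]
            / [1 - sum_{j=1..k-1} phi_{k-1,j} rho(j)],
  phi_{k,j} = phi_{k-1,j} - phi_{kk} phi_{k-1,k-j},  j = 1..k-1.
Step k = 1:
  phi_11 = rho(1) = -0.5156.
Step k = 2:
  phi_22 = [rho(2) - phi_11 rho(1)] / [1 - phi_11 rho(1)] = [0.7893 - (-0.5156)(-0.5156)] / [1 - (-0.5156)(-0.5156)]
         = 0.52345664 / 0.73415664 = 0.713004.
  Update: phi_21 = phi_11 - phi_22 phi_11 = -0.5156 - (0.713004)(-0.5156) = -0.147975.
Step k = 3:
  phi_33 = [rho(3) - phi_21 rho(2) - phi_22 rho(1)] / [1 - phi_21 rho(1) - phi_22 rho(2)]
    numerator   = -0.4819 - (-0.147975)(0.7893) - (0.713004)(-0.5156) = 0.00252164
    denominator = 1 - (-0.147975)(-0.5156) - (0.713004)(0.7893) = 0.36092995
  phi_33 = 0.00252164 / 0.36092995 = 0.007.
Therefore phi_{33} = 0.0070.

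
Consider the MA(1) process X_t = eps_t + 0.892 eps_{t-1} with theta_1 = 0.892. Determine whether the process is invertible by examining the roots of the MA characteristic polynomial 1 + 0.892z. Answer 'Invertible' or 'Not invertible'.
\text{Invertible}

The MA(q) characteristic polynomial is P(z) = 1 + 0.892z.
Invertibility requires all roots to lie outside the unit circle, i.e. |z| > 1 for every root.
This is linear in z: 1 + (0.892) z = 0  =>  z = -1/(0.892) = -1.121076,  |z| = 1.121076.
Moduli of all roots: 1.1211.
All moduli strictly greater than 1? Yes.
Verdict: Invertible.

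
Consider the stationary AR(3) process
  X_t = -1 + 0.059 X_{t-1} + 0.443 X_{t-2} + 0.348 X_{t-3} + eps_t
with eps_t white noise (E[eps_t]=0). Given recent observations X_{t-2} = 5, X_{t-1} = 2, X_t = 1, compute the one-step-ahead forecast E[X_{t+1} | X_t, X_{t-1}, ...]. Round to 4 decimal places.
E[X_{t+1} \mid \mathcal F_t] = 1.6850

For an AR(p) model X_t = c + sum_i phi_i X_{t-i} + eps_t, the
one-step-ahead conditional mean is
  E[X_{t+1} | X_t, ...] = c + sum_i phi_i X_{t+1-i}.
Substitute known values:
  E[X_{t+1} | ...] = -1 + (0.059) * (1) + (0.443) * (2) + (0.348) * (5)
                   = 1.6850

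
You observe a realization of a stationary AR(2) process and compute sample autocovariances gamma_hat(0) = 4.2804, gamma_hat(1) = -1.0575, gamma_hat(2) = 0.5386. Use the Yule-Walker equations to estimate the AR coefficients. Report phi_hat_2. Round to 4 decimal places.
\hat\phi_{2} = 0.0690

The Yule-Walker equations for an AR(p) process read, in matrix form,
  Gamma_p phi = r_p,   with   (Gamma_p)_{ij} = gamma(|i - j|),
                       (r_p)_i = gamma(i),   i,j = 1..p.
Substitute the sample gammas (Toeplitz matrix and right-hand side of size 2):
  Gamma_p = [[4.2804, -1.0575], [-1.0575, 4.2804]]
  r_p     = [-1.0575, 0.5386]
Written out:
  4.2804 phi_1 - 1.0575 phi_2 = -1.0575
  -1.0575 phi_1 + 4.2804 phi_2 = 0.5386
Solve by Cramer's rule:
  det = gamma(0)^2 - gamma(1)^2 = (4.2804)^2 - (-1.0575)^2 = 18.32182416 - 1.11830625 = 17.20351791
  phi_hat_1 = [gamma(1) gamma(0) - gamma(1) gamma(2)] / det = [(-1.0575)(4.2804) - (-1.0575)(0.5386)] / 17.20351791 = -3.9569535 / 17.20351791 = -0.23
  phi_hat_2 = [gamma(0) gamma(2) - gamma(1)^2] / det = [(4.2804)(0.5386) - (-1.0575)^2] / 17.20351791 = 1.18711719 / 17.20351791 = 0.069
So phi_hat = [-0.2300, 0.0690].
Therefore phi_hat_2 = 0.0690.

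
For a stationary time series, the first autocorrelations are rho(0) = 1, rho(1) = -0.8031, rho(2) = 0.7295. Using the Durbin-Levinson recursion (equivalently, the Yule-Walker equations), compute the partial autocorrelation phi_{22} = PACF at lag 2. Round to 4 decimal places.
\phi_{22} = 0.2381

The PACF at lag k is phi_{kk}, the last component of the solution
to the Yule-Walker system G_k phi = r_k where
  (G_k)_{ij} = rho(|i - j|), (r_k)_i = rho(i), i,j = 1..k.
Equivalently, Durbin-Levinson gives phi_{kk} iteratively:
  phi_{11} = rho(1)
  phi_{kk} = [rho(k) - sum_{j=1..k-1} phi_{k-1,j} rho(k-j)]
            / [1 - sum_{j=1..k-1} phi_{k-1,j} rho(j)],
  phi_{k,j} = phi_{k-1,j} - phi_{kk} phi_{k-1,k-j},  j = 1..k-1.
Step k = 1:
  phi_11 = rho(1) = -0.8031.
Step k = 2:
  phi_22 = [rho(2) - phi_11 rho(1)] / [1 - phi_11 rho(1)] = [0.7295 - (-0.8031)(-0.8031)] / [1 - (-0.8031)(-0.8031)]
         = 0.08453039 / 0.35503039 = 0.2381.
Therefore phi_{22} = 0.2381.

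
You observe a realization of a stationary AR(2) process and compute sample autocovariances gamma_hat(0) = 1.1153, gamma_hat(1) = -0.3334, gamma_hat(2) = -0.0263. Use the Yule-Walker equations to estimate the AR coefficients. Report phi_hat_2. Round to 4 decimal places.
\hat\phi_{2} = -0.1240

The Yule-Walker equations for an AR(p) process read, in matrix form,
  Gamma_p phi = r_p,   with   (Gamma_p)_{ij} = gamma(|i - j|),
                       (r_p)_i = gamma(i),   i,j = 1..p.
Substitute the sample gammas (Toeplitz matrix and right-hand side of size 2):
  Gamma_p = [[1.1153, -0.3334], [-0.3334, 1.1153]]
  r_p     = [-0.3334, -0.0263]
Written out:
  1.1153 phi_1 - 0.3334 phi_2 = -0.3334
  -0.3334 phi_1 + 1.1153 phi_2 = -0.0263
Solve by Cramer's rule:
  det = gamma(0)^2 - gamma(1)^2 = (1.1153)^2 - (-0.3334)^2 = 1.24389409 - 0.11115556 = 1.13273853
  phi_hat_1 = [gamma(1) gamma(0) - gamma(1) gamma(2)] / det = [(-0.3334)(1.1153) - (-0.3334)(-0.0263)] / 1.13273853 = -0.38060944 / 1.13273853 = -0.336
  phi_hat_2 = [gamma(0) gamma(2) - gamma(1)^2] / det = [(1.1153)(-0.0263) - (-0.3334)^2] / 1.13273853 = -0.14048795 / 1.13273853 = -0.124
So phi_hat = [-0.3360, -0.1240].
Therefore phi_hat_2 = -0.1240.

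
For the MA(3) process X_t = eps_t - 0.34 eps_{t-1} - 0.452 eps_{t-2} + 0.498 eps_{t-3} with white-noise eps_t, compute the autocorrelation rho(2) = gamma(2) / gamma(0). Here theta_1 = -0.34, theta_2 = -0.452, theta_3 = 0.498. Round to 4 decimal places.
\rho(2) = -0.3963

For an MA(q) process with theta_0 = 1, the autocovariance is
  gamma(k) = sigma^2 * sum_{i=0..q-k} theta_i * theta_{i+k},
and rho(k) = gamma(k) / gamma(0). Sigma^2 cancels.
  numerator   = (1)*(-0.452) + (-0.34)*(0.498) = -0.62132.
  denominator = (1)^2 + (-0.34)^2 + (-0.452)^2 + (0.498)^2 = 1.567908.
  rho(2) = -0.62132 / 1.567908 = -0.3963.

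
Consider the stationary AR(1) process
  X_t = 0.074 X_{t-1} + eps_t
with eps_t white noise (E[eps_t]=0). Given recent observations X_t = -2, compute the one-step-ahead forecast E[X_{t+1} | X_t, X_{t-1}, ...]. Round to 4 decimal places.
E[X_{t+1} \mid \mathcal F_t] = -0.1480

For an AR(p) model X_t = c + sum_i phi_i X_{t-i} + eps_t, the
one-step-ahead conditional mean is
  E[X_{t+1} | X_t, ...] = c + sum_i phi_i X_{t+1-i}.
Substitute known values:
  E[X_{t+1} | ...] = (0.074) * (-2)
                   = -0.1480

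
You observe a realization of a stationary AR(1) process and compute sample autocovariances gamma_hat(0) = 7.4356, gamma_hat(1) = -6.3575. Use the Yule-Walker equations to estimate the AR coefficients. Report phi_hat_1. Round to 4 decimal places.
\hat\phi_{1} = -0.8550

The Yule-Walker equations for an AR(p) process read, in matrix form,
  Gamma_p phi = r_p,   with   (Gamma_p)_{ij} = gamma(|i - j|),
                       (r_p)_i = gamma(i),   i,j = 1..p.
Substitute the sample gammas (Toeplitz matrix and right-hand side of size 1):
  Gamma_p = [[7.4356]]
  r_p     = [-6.3575]
With p = 1 this is the single equation gamma(0) phi_1 = gamma(1):
  phi_hat_1 = gamma(1) / gamma(0) = -6.3575 / 7.4356 = -0.8550.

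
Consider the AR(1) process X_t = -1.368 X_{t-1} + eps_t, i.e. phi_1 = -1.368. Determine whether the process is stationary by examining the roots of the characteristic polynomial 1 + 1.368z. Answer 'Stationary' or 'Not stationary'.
\text{Not stationary}

The AR(p) characteristic polynomial is P(z) = 1 + 1.368z.
Stationarity requires all roots to lie outside the unit circle, i.e. |z| > 1 for every root.
This is linear in z: 1 + (1.368) z = 0  =>  z = -1/(1.368) = -0.730994,  |z| = 0.730994.
Moduli of all roots: 0.7310.
All moduli strictly greater than 1? No.
Verdict: Not stationary.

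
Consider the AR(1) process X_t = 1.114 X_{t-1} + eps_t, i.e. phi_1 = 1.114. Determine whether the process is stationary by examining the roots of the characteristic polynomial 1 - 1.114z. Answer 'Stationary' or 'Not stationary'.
\text{Not stationary}

The AR(p) characteristic polynomial is P(z) = 1 - 1.114z.
Stationarity requires all roots to lie outside the unit circle, i.e. |z| > 1 for every root.
This is linear in z: 1 + (-1.114) z = 0  =>  z = -1/(-1.114) = 0.897666,  |z| = 0.897666.
Moduli of all roots: 0.8977.
All moduli strictly greater than 1? No.
Verdict: Not stationary.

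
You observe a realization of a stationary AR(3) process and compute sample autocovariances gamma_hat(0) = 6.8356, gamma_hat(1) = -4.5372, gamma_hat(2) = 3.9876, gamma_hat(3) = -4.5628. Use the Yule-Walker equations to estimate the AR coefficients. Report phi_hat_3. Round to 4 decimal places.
\hat\phi_{3} = -0.4010

The Yule-Walker equations for an AR(p) process read, in matrix form,
  Gamma_p phi = r_p,   with   (Gamma_p)_{ij} = gamma(|i - j|),
                       (r_p)_i = gamma(i),   i,j = 1..p.
Substitute the sample gammas (Toeplitz matrix and right-hand side of size 3):
  Gamma_p = [[6.8356, -4.5372, 3.9876], [-4.5372, 6.8356, -4.5372], [3.9876, -4.5372, 6.8356]]
  r_p     = [-4.5372, 3.9876, -4.5628]
Written out (R1..R3):
  (R1) 6.8356 phi_1 - 4.5372 phi_2 + 3.9876 phi_3 = -4.5372
  (R2) -4.5372 phi_1 + 6.8356 phi_2 - 4.5372 phi_3 = 3.9876
  (R3) 3.9876 phi_1 - 4.5372 phi_2 + 6.8356 phi_3 = -4.5628
Gaussian elimination:
  R2 <- R2 - (-4.5372/6.8356) R1 = R2 - (-0.66376) R1:  3.823987 phi_2 - 1.890389 phi_3 = 0.975987
  R3 <- R3 - (3.9876/6.8356) R1 = R3 - (0.583358) R1:  -1.890389 phi_2 + 4.509403 phi_3 = -1.915989
  R3 <- R3 - (-1.890389/3.823987) R2 = R3 - (-0.49435) R2:  3.574888 phi_3 = -1.43351
Back-substitution:
  phi_hat_3 = -1.43351 / 3.574888 = -0.400994
  phi_hat_2 = (0.975987 - (-1.890389)(-0.400994)) / 3.823987 = 0.056996
  phi_hat_1 = (-4.5372 - (-4.5372)(0.056996) - (3.9876)(-0.400994)) / 6.8356 = -0.392006
So phi_hat = [-0.3920, 0.0570, -0.4010].
Therefore phi_hat_3 = -0.4010.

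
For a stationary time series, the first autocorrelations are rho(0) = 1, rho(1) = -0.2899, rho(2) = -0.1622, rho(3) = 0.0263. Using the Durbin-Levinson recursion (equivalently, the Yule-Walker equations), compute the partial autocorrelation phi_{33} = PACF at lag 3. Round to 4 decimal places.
\phi_{33} = -0.1310

The PACF at lag k is phi_{kk}, the last component of the solution
to the Yule-Walker system G_k phi = r_k where
  (G_k)_{ij} = rho(|i - j|), (r_k)_i = rho(i), i,j = 1..k.
Equivalently, Durbin-Levinson gives phi_{kk} iteratively:
  phi_{11} = rho(1)
  phi_{kk} = [rho(k) - sum_{j=1..k-1} phi_{k-1,j} rho(k-j)]
            / [1 - sum_{j=1..k-1} phi_{k-1,j} rho(j)],
  phi_{k,j} = phi_{k-1,j} - phi_{kk} phi_{k-1,k-j},  j = 1..k-1.
Step k = 1:
  phi_11 = rho(1) = -0.2899.
Step k = 2:
  phi_22 = [rho(2) - phi_11 rho(1)] / [1 - phi_11 rho(1)] = [-0.1622 - (-0.2899)(-0.2899)] / [1 - (-0.2899)(-0.2899)]
         = -0.24624201 / 0.91595799 = -0.268835.
  Update: phi_21 = phi_11 - phi_22 phi_11 = -0.2899 - (-0.268835)(-0.2899) = -0.367835.
Step k = 3:
  phi_33 = [rho(3) - phi_21 rho(2) - phi_22 rho(1)] / [1 - phi_21 rho(1) - phi_22 rho(2)]
    numerator   = 0.0263 - (-0.367835)(-0.1622) - (-0.268835)(-0.2899) = -0.11129831
    denominator = 1 - (-0.367835)(-0.2899) - (-0.268835)(-0.1622) = 0.8497594
  phi_33 = -0.11129831 / 0.8497594 = -0.131.
Therefore phi_{33} = -0.1310.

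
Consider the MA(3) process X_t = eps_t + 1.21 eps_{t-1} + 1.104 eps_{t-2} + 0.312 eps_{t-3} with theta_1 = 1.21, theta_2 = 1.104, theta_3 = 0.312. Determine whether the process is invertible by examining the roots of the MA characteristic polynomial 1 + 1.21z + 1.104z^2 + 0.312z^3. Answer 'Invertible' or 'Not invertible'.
\text{Invertible}

The MA(q) characteristic polynomial is P(z) = 1 + 1.21z + 1.104z^2 + 0.312z^3.
Invertibility requires all roots to lie outside the unit circle, i.e. |z| > 1 for every root.
Degree 3: look for a simple real root z0 first, then factor out (1 - z/z0) and solve the remaining quadratic.
Testing z0 = -2.5: P(-2.5) = 1 + (1.21)(-2.5) + (1.104)(-2.5)^2 + (0.312)(-2.5)^3
  = 1 + (-3.025) + (6.9) + (-4.875) = 0.  So z_0 = -2.5 is a root, |z_0| = 2.5.
Divide out the factor (1 + 0.4 z) = (1 - z/z0) (since 1/z0 = -0.4):
  P(z) = (1 + 0.4 z)(1 + (0.81) z + (0.78) z^2)
  [check: z-coef 0.81 - (-0.4) = 1.21; z^2-coef 0.78 - (-0.4)(0.81) = 1.104; z^3-coef -(-0.4)(0.78) = 0.312.]
Remaining roots from the quadratic factor 1 + (0.81) z + (0.78) z^2:
  Set 1 + (0.81) z + (0.78) z^2 = 0, i.e. a z^2 + b z + c = 0 with a = 0.78, b = 0.81, c = 1.
  Discriminant D = b^2 - 4ac = (0.81)^2 - 4*(0.78)*1 = 0.6561 - (3.12) = -2.4639.
  D < 0, so the roots are the complex-conjugate pair z = (-b +/- i sqrt(-D)) / (2a) = -0.5192 +/- 1.0062i.
  For a conjugate pair |z|^2 = z * conj(z) = (product of roots) = c/a = 1/(0.78) = 1.282051, so |z| = sqrt(1.282051) = 1.1323 for both roots.
Moduli of all roots: 2.5000, 1.1323, 1.1323.
All moduli strictly greater than 1? Yes.
Verdict: Invertible.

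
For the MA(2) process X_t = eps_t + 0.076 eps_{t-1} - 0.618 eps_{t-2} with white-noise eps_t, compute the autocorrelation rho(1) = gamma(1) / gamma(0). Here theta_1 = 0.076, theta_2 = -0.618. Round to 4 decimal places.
\rho(1) = 0.0209

For an MA(q) process with theta_0 = 1, the autocovariance is
  gamma(k) = sigma^2 * sum_{i=0..q-k} theta_i * theta_{i+k},
and rho(k) = gamma(k) / gamma(0). Sigma^2 cancels.
  numerator   = (1)*(0.076) + (0.076)*(-0.618) = 0.029032.
  denominator = (1)^2 + (0.076)^2 + (-0.618)^2 = 1.3877.
  rho(1) = 0.029032 / 1.3877 = 0.0209.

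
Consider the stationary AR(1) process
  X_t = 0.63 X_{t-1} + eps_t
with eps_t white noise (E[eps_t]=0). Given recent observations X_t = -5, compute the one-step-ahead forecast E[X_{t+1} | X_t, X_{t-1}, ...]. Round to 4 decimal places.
E[X_{t+1} \mid \mathcal F_t] = -3.1500

For an AR(p) model X_t = c + sum_i phi_i X_{t-i} + eps_t, the
one-step-ahead conditional mean is
  E[X_{t+1} | X_t, ...] = c + sum_i phi_i X_{t+1-i}.
Substitute known values:
  E[X_{t+1} | ...] = (0.63) * (-5)
                   = -3.1500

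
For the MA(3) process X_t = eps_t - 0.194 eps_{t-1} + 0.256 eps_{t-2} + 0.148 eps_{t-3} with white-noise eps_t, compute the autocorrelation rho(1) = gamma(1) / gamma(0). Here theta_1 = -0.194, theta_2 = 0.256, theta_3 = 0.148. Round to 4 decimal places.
\rho(1) = -0.1829

For an MA(q) process with theta_0 = 1, the autocovariance is
  gamma(k) = sigma^2 * sum_{i=0..q-k} theta_i * theta_{i+k},
and rho(k) = gamma(k) / gamma(0). Sigma^2 cancels.
  numerator   = (1)*(-0.194) + (-0.194)*(0.256) + (0.256)*(0.148) = -0.205776.
  denominator = (1)^2 + (-0.194)^2 + (0.256)^2 + (0.148)^2 = 1.125076.
  rho(1) = -0.205776 / 1.125076 = -0.1829.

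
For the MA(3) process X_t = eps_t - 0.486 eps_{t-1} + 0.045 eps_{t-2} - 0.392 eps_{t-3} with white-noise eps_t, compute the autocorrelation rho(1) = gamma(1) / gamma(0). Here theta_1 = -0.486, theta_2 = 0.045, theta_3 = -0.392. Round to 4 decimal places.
\rho(1) = -0.3776

For an MA(q) process with theta_0 = 1, the autocovariance is
  gamma(k) = sigma^2 * sum_{i=0..q-k} theta_i * theta_{i+k},
and rho(k) = gamma(k) / gamma(0). Sigma^2 cancels.
  numerator   = (1)*(-0.486) + (-0.486)*(0.045) + (0.045)*(-0.392) = -0.52551.
  denominator = (1)^2 + (-0.486)^2 + (0.045)^2 + (-0.392)^2 = 1.391885.
  rho(1) = -0.52551 / 1.391885 = -0.3776.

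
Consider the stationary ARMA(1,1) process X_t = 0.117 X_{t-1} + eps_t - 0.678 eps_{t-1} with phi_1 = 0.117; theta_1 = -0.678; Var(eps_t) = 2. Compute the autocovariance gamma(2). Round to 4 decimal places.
\gamma(2) = -0.1225

Multiply the model equation by X_{t-k} and take expectations. With theta_0 = psi_0 = 1 and psi_j the MA(infinity) weights, this gives
  gamma(k) - sum_i phi_i gamma(k-i) = c_k,
  c_k = sigma^2 * sum_{j=k..q} theta_j psi_{j-k}   (c_k = 0 for k > q),
using gamma(-m) = gamma(m).
psi-weights needed (psi_j = theta_j + sum_i phi_i psi_{j-i}):
  psi_1 = theta_1 + phi_1 = -0.678 + (0.117) = -0.561
Right-hand sides:
  c_0 = sigma^2 (1 + theta_1 psi_1) = 2 * (1 + (-0.678)(-0.561)) = 2 * 1.380358 = 2.760716
  c_1 = sigma^2 theta_1 = 2 * (-0.678) = -1.356
  c_2 = 0
Equations for k = 0 and k = 1 (AR order 1):
  gamma(0) = phi_1 gamma(1) + c_0
  gamma(1) = phi_1 gamma(0) + c_1
Substituting the second into the first: gamma(0) (1 - phi_1^2) = c_0 + phi_1 c_1, so
  gamma(0) = (c_0 + phi_1 c_1) / (1 - phi_1^2) = (2.760716 + (0.117)(-1.356)) / (1 - (0.117)^2) = 2.602064 / 0.986311 = 2.638178.
  gamma(1) = phi_1 gamma(0) + c_1 = (0.117)(2.638178) + (-1.356) = -1.047333.
For k = 2 (> q): gamma(2) = phi_1 gamma(1) = (0.117)(-1.047333) = -0.122538.
Therefore gamma(2) = -0.1225 (to 4 decimal places).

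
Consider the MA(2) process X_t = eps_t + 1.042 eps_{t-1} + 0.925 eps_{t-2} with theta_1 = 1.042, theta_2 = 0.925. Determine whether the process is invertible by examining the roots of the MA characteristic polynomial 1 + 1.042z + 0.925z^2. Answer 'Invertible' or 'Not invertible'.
\text{Invertible}

The MA(q) characteristic polynomial is P(z) = 1 + 1.042z + 0.925z^2.
Invertibility requires all roots to lie outside the unit circle, i.e. |z| > 1 for every root.
Set 1 + (1.042) z + (0.925) z^2 = 0, i.e. a z^2 + b z + c = 0 with a = 0.925, b = 1.042, c = 1.
Discriminant D = b^2 - 4ac = (1.042)^2 - 4*(0.925)*1 = 1.085764 - (3.7) = -2.614236.
D < 0, so the roots are the complex-conjugate pair z = (-b +/- i sqrt(-D)) / (2a) = -0.5632 +/- 0.874i.
For a conjugate pair |z|^2 = z * conj(z) = (product of roots) = c/a = 1/(0.925) = 1.081081, so |z| = sqrt(1.081081) = 1.0398 for both roots.
Moduli of all roots: 1.0398, 1.0398.
All moduli strictly greater than 1? Yes.
Verdict: Invertible.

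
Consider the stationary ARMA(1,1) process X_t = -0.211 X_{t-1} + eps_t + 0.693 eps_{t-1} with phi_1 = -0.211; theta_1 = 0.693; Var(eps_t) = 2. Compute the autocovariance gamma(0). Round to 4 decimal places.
\gamma(0) = 2.4863

Multiply the model equation by X_{t-k} and take expectations. With theta_0 = psi_0 = 1 and psi_j the MA(infinity) weights, this gives
  gamma(k) - sum_i phi_i gamma(k-i) = c_k,
  c_k = sigma^2 * sum_{j=k..q} theta_j psi_{j-k}   (c_k = 0 for k > q),
using gamma(-m) = gamma(m).
psi-weights needed (psi_j = theta_j + sum_i phi_i psi_{j-i}):
  psi_1 = theta_1 + phi_1 = 0.693 + (-0.211) = 0.482
Right-hand sides:
  c_0 = sigma^2 (1 + theta_1 psi_1) = 2 * (1 + (0.693)(0.482)) = 2 * 1.334026 = 2.668052
  c_1 = sigma^2 theta_1 = 2 * (0.693) = 1.386
  c_2 = 0
Equations for k = 0 and k = 1 (AR order 1):
  gamma(0) = phi_1 gamma(1) + c_0
  gamma(1) = phi_1 gamma(0) + c_1
Substituting the second into the first: gamma(0) (1 - phi_1^2) = c_0 + phi_1 c_1, so
  gamma(0) = (c_0 + phi_1 c_1) / (1 - phi_1^2) = (2.668052 + (-0.211)(1.386)) / (1 - (-0.211)^2) = 2.375606 / 0.955479 = 2.486298.
Therefore gamma(0) = 2.4863 (to 4 decimal places).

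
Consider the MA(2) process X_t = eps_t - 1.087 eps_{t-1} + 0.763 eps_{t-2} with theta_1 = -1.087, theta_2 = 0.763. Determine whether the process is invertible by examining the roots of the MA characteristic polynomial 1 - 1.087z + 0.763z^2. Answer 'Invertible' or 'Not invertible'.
\text{Invertible}

The MA(q) characteristic polynomial is P(z) = 1 - 1.087z + 0.763z^2.
Invertibility requires all roots to lie outside the unit circle, i.e. |z| > 1 for every root.
Set 1 + (-1.087) z + (0.763) z^2 = 0, i.e. a z^2 + b z + c = 0 with a = 0.763, b = -1.087, c = 1.
Discriminant D = b^2 - 4ac = (-1.087)^2 - 4*(0.763)*1 = 1.181569 - (3.052) = -1.870431.
D < 0, so the roots are the complex-conjugate pair z = (-b +/- i sqrt(-D)) / (2a) = 0.7123 +/- 0.8962i.
For a conjugate pair |z|^2 = z * conj(z) = (product of roots) = c/a = 1/(0.763) = 1.310616, so |z| = sqrt(1.310616) = 1.1448 for both roots.
Moduli of all roots: 1.1448, 1.1448.
All moduli strictly greater than 1? Yes.
Verdict: Invertible.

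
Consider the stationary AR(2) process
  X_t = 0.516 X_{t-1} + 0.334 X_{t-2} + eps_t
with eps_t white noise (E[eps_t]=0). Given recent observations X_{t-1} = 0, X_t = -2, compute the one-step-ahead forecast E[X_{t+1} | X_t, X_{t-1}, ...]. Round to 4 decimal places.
E[X_{t+1} \mid \mathcal F_t] = -1.0320

For an AR(p) model X_t = c + sum_i phi_i X_{t-i} + eps_t, the
one-step-ahead conditional mean is
  E[X_{t+1} | X_t, ...] = c + sum_i phi_i X_{t+1-i}.
Substitute known values:
  E[X_{t+1} | ...] = (0.516) * (-2) + (0.334) * (0)
                   = -1.0320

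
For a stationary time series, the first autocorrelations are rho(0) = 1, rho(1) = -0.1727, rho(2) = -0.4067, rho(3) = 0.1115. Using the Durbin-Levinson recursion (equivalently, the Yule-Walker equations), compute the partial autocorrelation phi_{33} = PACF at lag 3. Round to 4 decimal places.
\phi_{33} = -0.0879

The PACF at lag k is phi_{kk}, the last component of the solution
to the Yule-Walker system G_k phi = r_k where
  (G_k)_{ij} = rho(|i - j|), (r_k)_i = rho(i), i,j = 1..k.
Equivalently, Durbin-Levinson gives phi_{kk} iteratively:
  phi_{11} = rho(1)
  phi_{kk} = [rho(k) - sum_{j=1..k-1} phi_{k-1,j} rho(k-j)]
            / [1 - sum_{j=1..k-1} phi_{k-1,j} rho(j)],
  phi_{k,j} = phi_{k-1,j} - phi_{kk} phi_{k-1,k-j},  j = 1..k-1.
Step k = 1:
  phi_11 = rho(1) = -0.1727.
Step k = 2:
  phi_22 = [rho(2) - phi_11 rho(1)] / [1 - phi_11 rho(1)] = [-0.4067 - (-0.1727)(-0.1727)] / [1 - (-0.1727)(-0.1727)]
         = -0.43652529 / 0.97017471 = -0.449945.
  Update: phi_21 = phi_11 - phi_22 phi_11 = -0.1727 - (-0.449945)(-0.1727) = -0.250406.
Step k = 3:
  phi_33 = [rho(3) - phi_21 rho(2) - phi_22 rho(1)] / [1 - phi_21 rho(1) - phi_22 rho(2)]
    numerator   = 0.1115 - (-0.250406)(-0.4067) - (-0.449945)(-0.1727) = -0.06804543
    denominator = 1 - (-0.250406)(-0.1727) - (-0.449945)(-0.4067) = 0.77376232
  phi_33 = -0.06804543 / 0.77376232 = -0.0879.
Therefore phi_{33} = -0.0879.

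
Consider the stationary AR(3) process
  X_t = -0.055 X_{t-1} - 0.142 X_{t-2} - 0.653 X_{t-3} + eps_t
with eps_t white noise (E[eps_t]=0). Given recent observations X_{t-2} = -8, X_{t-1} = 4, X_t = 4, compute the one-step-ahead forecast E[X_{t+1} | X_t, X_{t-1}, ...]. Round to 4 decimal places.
E[X_{t+1} \mid \mathcal F_t] = 4.4360

For an AR(p) model X_t = c + sum_i phi_i X_{t-i} + eps_t, the
one-step-ahead conditional mean is
  E[X_{t+1} | X_t, ...] = c + sum_i phi_i X_{t+1-i}.
Substitute known values:
  E[X_{t+1} | ...] = (-0.055) * (4) + (-0.142) * (4) + (-0.653) * (-8)
                   = 4.4360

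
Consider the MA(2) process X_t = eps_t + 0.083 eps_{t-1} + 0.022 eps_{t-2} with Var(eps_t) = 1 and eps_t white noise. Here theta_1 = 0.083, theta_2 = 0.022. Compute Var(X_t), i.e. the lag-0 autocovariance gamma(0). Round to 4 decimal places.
\gamma(0) = 1.0074

For an MA(q) process X_t = eps_t + sum_i theta_i eps_{t-i} with
Var(eps_t) = sigma^2, the variance is
  gamma(0) = sigma^2 * (1 + sum_i theta_i^2).
  sum_i theta_i^2 = (0.083)^2 + (0.022)^2 = 0.006889 + 0.000484 = 0.007373.
  gamma(0) = 1 * (1 + 0.007373) = 1 * 1.007373 = 1.007373, which rounds to 1.0074.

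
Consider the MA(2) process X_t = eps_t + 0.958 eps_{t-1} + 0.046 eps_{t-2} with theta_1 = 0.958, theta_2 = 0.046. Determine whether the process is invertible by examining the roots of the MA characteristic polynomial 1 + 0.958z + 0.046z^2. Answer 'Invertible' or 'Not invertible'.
\text{Invertible}

The MA(q) characteristic polynomial is P(z) = 1 + 0.958z + 0.046z^2.
Invertibility requires all roots to lie outside the unit circle, i.e. |z| > 1 for every root.
Set 1 + (0.958) z + (0.046) z^2 = 0, i.e. a z^2 + b z + c = 0 with a = 0.046, b = 0.958, c = 1.
Discriminant D = b^2 - 4ac = (0.958)^2 - 4*(0.046)*1 = 0.917764 - (0.184) = 0.733764.
D >= 0, so the roots are real: z = (-b +/- sqrt(D)) / (2a) = (-0.958 +/- 0.8566) / (0.092).
  z_1 = (-0.958 + 0.8566) / (0.092) = -1.1022,   |z_1| = 1.1022.
  z_2 = (-0.958 - 0.8566) / (0.092) = -19.7239,   |z_2| = 19.7239.
Moduli of all roots: 1.1022, 19.7239.
All moduli strictly greater than 1? Yes.
Verdict: Invertible.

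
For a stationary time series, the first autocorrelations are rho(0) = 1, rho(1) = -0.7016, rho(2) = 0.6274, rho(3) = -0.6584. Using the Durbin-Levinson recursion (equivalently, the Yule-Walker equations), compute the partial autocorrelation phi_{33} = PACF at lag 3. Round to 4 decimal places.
\phi_{33} = -0.3150

The PACF at lag k is phi_{kk}, the last component of the solution
to the Yule-Walker system G_k phi = r_k where
  (G_k)_{ij} = rho(|i - j|), (r_k)_i = rho(i), i,j = 1..k.
Equivalently, Durbin-Levinson gives phi_{kk} iteratively:
  phi_{11} = rho(1)
  phi_{kk} = [rho(k) - sum_{j=1..k-1} phi_{k-1,j} rho(k-j)]
            / [1 - sum_{j=1..k-1} phi_{k-1,j} rho(j)],
  phi_{k,j} = phi_{k-1,j} - phi_{kk} phi_{k-1,k-j},  j = 1..k-1.
Step k = 1:
  phi_11 = rho(1) = -0.7016.
Step k = 2:
  phi_22 = [rho(2) - phi_11 rho(1)] / [1 - phi_11 rho(1)] = [0.6274 - (-0.7016)(-0.7016)] / [1 - (-0.7016)(-0.7016)]
         = 0.13515744 / 0.50775744 = 0.266185.
  Update: phi_21 = phi_11 - phi_22 phi_11 = -0.7016 - (0.266185)(-0.7016) = -0.514845.
Step k = 3:
  phi_33 = [rho(3) - phi_21 rho(2) - phi_22 rho(1)] / [1 - phi_21 rho(1) - phi_22 rho(2)]
    numerator   = -0.6584 - (-0.514845)(0.6274) - (0.266185)(-0.7016) = -0.14863109
    denominator = 1 - (-0.514845)(-0.7016) - (0.266185)(0.6274) = 0.47178055
  phi_33 = -0.14863109 / 0.47178055 = -0.315.
Therefore phi_{33} = -0.3150.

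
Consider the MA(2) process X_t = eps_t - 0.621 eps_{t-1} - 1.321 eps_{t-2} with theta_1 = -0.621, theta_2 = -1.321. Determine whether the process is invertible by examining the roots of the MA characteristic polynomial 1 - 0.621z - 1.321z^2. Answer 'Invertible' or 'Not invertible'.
\text{Not invertible}

The MA(q) characteristic polynomial is P(z) = 1 - 0.621z - 1.321z^2.
Invertibility requires all roots to lie outside the unit circle, i.e. |z| > 1 for every root.
Set 1 + (-0.621) z + (-1.321) z^2 = 0, i.e. a z^2 + b z + c = 0 with a = -1.321, b = -0.621, c = 1.
Discriminant D = b^2 - 4ac = (-0.621)^2 - 4*(-1.321)*1 = 0.385641 - (-5.284) = 5.669641.
D >= 0, so the roots are real: z = (-b +/- sqrt(D)) / (2a) = (0.621 +/- 2.381101) / (-2.642).
  z_1 = (0.621 + 2.381101) / (-2.642) = -1.1363,   |z_1| = 1.1363.
  z_2 = (0.621 - 2.381101) / (-2.642) = 0.6662,   |z_2| = 0.6662.
Moduli of all roots: 1.1363, 0.6662.
All moduli strictly greater than 1? No.
Verdict: Not invertible.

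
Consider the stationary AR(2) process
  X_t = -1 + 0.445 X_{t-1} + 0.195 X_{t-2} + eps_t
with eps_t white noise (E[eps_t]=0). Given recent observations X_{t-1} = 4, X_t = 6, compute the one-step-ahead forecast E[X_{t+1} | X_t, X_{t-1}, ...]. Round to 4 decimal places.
E[X_{t+1} \mid \mathcal F_t] = 2.4500

For an AR(p) model X_t = c + sum_i phi_i X_{t-i} + eps_t, the
one-step-ahead conditional mean is
  E[X_{t+1} | X_t, ...] = c + sum_i phi_i X_{t+1-i}.
Substitute known values:
  E[X_{t+1} | ...] = -1 + (0.445) * (6) + (0.195) * (4)
                   = 2.4500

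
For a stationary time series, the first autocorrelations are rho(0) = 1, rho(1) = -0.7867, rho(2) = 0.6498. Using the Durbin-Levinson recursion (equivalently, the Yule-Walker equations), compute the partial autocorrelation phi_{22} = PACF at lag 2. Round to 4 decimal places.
\phi_{22} = 0.0811

The PACF at lag k is phi_{kk}, the last component of the solution
to the Yule-Walker system G_k phi = r_k where
  (G_k)_{ij} = rho(|i - j|), (r_k)_i = rho(i), i,j = 1..k.
Equivalently, Durbin-Levinson gives phi_{kk} iteratively:
  phi_{11} = rho(1)
  phi_{kk} = [rho(k) - sum_{j=1..k-1} phi_{k-1,j} rho(k-j)]
            / [1 - sum_{j=1..k-1} phi_{k-1,j} rho(j)],
  phi_{k,j} = phi_{k-1,j} - phi_{kk} phi_{k-1,k-j},  j = 1..k-1.
Step k = 1:
  phi_11 = rho(1) = -0.7867.
Step k = 2:
  phi_22 = [rho(2) - phi_11 rho(1)] / [1 - phi_11 rho(1)] = [0.6498 - (-0.7867)(-0.7867)] / [1 - (-0.7867)(-0.7867)]
         = 0.03090311 / 0.38110311 = 0.0811.
Therefore phi_{22} = 0.0811.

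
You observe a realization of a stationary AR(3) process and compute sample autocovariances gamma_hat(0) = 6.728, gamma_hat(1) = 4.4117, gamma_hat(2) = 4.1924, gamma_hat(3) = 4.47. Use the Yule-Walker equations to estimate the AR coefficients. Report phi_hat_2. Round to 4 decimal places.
\hat\phi_{2} = 0.1910

The Yule-Walker equations for an AR(p) process read, in matrix form,
  Gamma_p phi = r_p,   with   (Gamma_p)_{ij} = gamma(|i - j|),
                       (r_p)_i = gamma(i),   i,j = 1..p.
Substitute the sample gammas (Toeplitz matrix and right-hand side of size 3):
  Gamma_p = [[6.728, 4.4117, 4.1924], [4.4117, 6.728, 4.4117], [4.1924, 4.4117, 6.728]]
  r_p     = [4.4117, 4.1924, 4.47]
Written out (R1..R3):
  (R1) 6.728 phi_1 + 4.4117 phi_2 + 4.1924 phi_3 = 4.4117
  (R2) 4.4117 phi_1 + 6.728 phi_2 + 4.4117 phi_3 = 4.1924
  (R3) 4.1924 phi_1 + 4.4117 phi_2 + 6.728 phi_3 = 4.47
Gaussian elimination:
  R2 <- R2 - (4.4117/6.728) R1 = R2 - (0.655722) R1:  3.83515 phi_2 + 1.66265 phi_3 = 1.29955
  R3 <- R3 - (4.1924/6.728) R1 = R3 - (0.623127) R1:  1.66265 phi_2 + 4.115601 phi_3 = 1.72095
  R3 <- R3 - (1.66265/3.83515) R2 = R3 - (0.433529) R2:  3.394794 phi_3 = 1.157557
Back-substitution:
  phi_hat_3 = 1.157557 / 3.394794 = 0.34098
  phi_hat_2 = (1.29955 - (1.66265)(0.34098)) / 3.83515 = 0.191028
  phi_hat_1 = (4.4117 - (4.4117)(0.191028) - (4.1924)(0.34098)) / 6.728 = 0.317987
So phi_hat = [0.3180, 0.1910, 0.3410].
Therefore phi_hat_2 = 0.1910.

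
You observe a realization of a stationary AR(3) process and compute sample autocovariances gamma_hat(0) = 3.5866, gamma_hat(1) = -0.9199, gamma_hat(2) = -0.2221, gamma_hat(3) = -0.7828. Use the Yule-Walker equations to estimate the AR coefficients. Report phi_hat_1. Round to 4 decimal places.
\hat\phi_{1} = -0.3320

The Yule-Walker equations for an AR(p) process read, in matrix form,
  Gamma_p phi = r_p,   with   (Gamma_p)_{ij} = gamma(|i - j|),
                       (r_p)_i = gamma(i),   i,j = 1..p.
Substitute the sample gammas (Toeplitz matrix and right-hand side of size 3):
  Gamma_p = [[3.5866, -0.9199, -0.2221], [-0.9199, 3.5866, -0.9199], [-0.2221, -0.9199, 3.5866]]
  r_p     = [-0.9199, -0.2221, -0.7828]
Written out (R1..R3):
  (R1) 3.5866 phi_1 - 0.9199 phi_2 - 0.2221 phi_3 = -0.9199
  (R2) -0.9199 phi_1 + 3.5866 phi_2 - 0.9199 phi_3 = -0.2221
  (R3) -0.2221 phi_1 - 0.9199 phi_2 + 3.5866 phi_3 = -0.7828
Gaussian elimination:
  R2 <- R2 - (-0.9199/3.5866) R1 = R2 - (-0.256482) R1:  3.350662 phi_2 - 0.976865 phi_3 = -0.458038
  R3 <- R3 - (-0.2221/3.5866) R1 = R3 - (-0.061925) R1:  -0.976865 phi_2 + 3.572846 phi_3 = -0.839765
  R3 <- R3 - (-0.976865/3.350662) R2 = R3 - (-0.291544) R2:  3.288048 phi_3 = -0.973303
Back-substitution:
  phi_hat_3 = -0.973303 / 3.288048 = -0.296012
  phi_hat_2 = (-0.458038 - (-0.976865)(-0.296012)) / 3.350662 = -0.223001
  phi_hat_1 = (-0.9199 - (-0.9199)(-0.223001) - (-0.2221)(-0.296012)) / 3.5866 = -0.332009
So phi_hat = [-0.3320, -0.2230, -0.2960].
Therefore phi_hat_1 = -0.3320.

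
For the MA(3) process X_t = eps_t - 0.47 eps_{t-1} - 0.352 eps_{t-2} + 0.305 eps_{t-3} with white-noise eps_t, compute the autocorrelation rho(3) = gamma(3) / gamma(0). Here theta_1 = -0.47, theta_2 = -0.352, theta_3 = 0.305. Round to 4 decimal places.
\rho(3) = 0.2121

For an MA(q) process with theta_0 = 1, the autocovariance is
  gamma(k) = sigma^2 * sum_{i=0..q-k} theta_i * theta_{i+k},
and rho(k) = gamma(k) / gamma(0). Sigma^2 cancels.
  numerator   = (1)*(0.305) = 0.305.
  denominator = (1)^2 + (-0.47)^2 + (-0.352)^2 + (0.305)^2 = 1.437829.
  rho(3) = 0.305 / 1.437829 = 0.2121.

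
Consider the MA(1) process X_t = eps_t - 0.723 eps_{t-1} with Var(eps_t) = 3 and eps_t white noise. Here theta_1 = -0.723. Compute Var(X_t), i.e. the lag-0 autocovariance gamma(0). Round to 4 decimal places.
\gamma(0) = 4.5682

For an MA(q) process X_t = eps_t + sum_i theta_i eps_{t-i} with
Var(eps_t) = sigma^2, the variance is
  gamma(0) = sigma^2 * (1 + sum_i theta_i^2).
  sum_i theta_i^2 = (-0.723)^2 = 0.522729.
  gamma(0) = 3 * (1 + 0.522729) = 3 * 1.522729 = 4.568187, which rounds to 4.5682.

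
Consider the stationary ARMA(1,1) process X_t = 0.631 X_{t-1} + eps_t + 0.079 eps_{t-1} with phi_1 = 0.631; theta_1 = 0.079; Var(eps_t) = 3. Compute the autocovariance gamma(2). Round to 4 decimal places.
\gamma(2) = 2.3445

Multiply the model equation by X_{t-k} and take expectations. With theta_0 = psi_0 = 1 and psi_j the MA(infinity) weights, this gives
  gamma(k) - sum_i phi_i gamma(k-i) = c_k,
  c_k = sigma^2 * sum_{j=k..q} theta_j psi_{j-k}   (c_k = 0 for k > q),
using gamma(-m) = gamma(m).
psi-weights needed (psi_j = theta_j + sum_i phi_i psi_{j-i}):
  psi_1 = theta_1 + phi_1 = 0.079 + (0.631) = 0.71
Right-hand sides:
  c_0 = sigma^2 (1 + theta_1 psi_1) = 3 * (1 + (0.079)(0.71)) = 3 * 1.05609 = 3.16827
  c_1 = sigma^2 theta_1 = 3 * (0.079) = 0.237
  c_2 = 0
Equations for k = 0 and k = 1 (AR order 1):
  gamma(0) = phi_1 gamma(1) + c_0
  gamma(1) = phi_1 gamma(0) + c_1
Substituting the second into the first: gamma(0) (1 - phi_1^2) = c_0 + phi_1 c_1, so
  gamma(0) = (c_0 + phi_1 c_1) / (1 - phi_1^2) = (3.16827 + (0.631)(0.237)) / (1 - (0.631)^2) = 3.317817 / 0.601839 = 5.512798.
  gamma(1) = phi_1 gamma(0) + c_1 = (0.631)(5.512798) + (0.237) = 3.715576.
For k = 2 (> q): gamma(2) = phi_1 gamma(1) = (0.631)(3.715576) = 2.344528.
Therefore gamma(2) = 2.3445 (to 4 decimal places).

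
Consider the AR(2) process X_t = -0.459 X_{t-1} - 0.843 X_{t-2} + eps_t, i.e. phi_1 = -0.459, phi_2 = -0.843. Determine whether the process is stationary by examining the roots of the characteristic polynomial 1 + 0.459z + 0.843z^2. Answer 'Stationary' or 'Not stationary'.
\text{Stationary}

The AR(p) characteristic polynomial is P(z) = 1 + 0.459z + 0.843z^2.
Stationarity requires all roots to lie outside the unit circle, i.e. |z| > 1 for every root.
Set 1 + (0.459) z + (0.843) z^2 = 0, i.e. a z^2 + b z + c = 0 with a = 0.843, b = 0.459, c = 1.
Discriminant D = b^2 - 4ac = (0.459)^2 - 4*(0.843)*1 = 0.210681 - (3.372) = -3.161319.
D < 0, so the roots are the complex-conjugate pair z = (-b +/- i sqrt(-D)) / (2a) = -0.2722 +/- 1.0546i.
For a conjugate pair |z|^2 = z * conj(z) = (product of roots) = c/a = 1/(0.843) = 1.18624, so |z| = sqrt(1.18624) = 1.0891 for both roots.
Moduli of all roots: 1.0891, 1.0891.
All moduli strictly greater than 1? Yes.
Verdict: Stationary.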